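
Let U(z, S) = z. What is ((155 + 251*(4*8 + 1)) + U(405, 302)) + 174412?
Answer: 183255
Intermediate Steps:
((155 + 251*(4*8 + 1)) + U(405, 302)) + 174412 = ((155 + 251*(4*8 + 1)) + 405) + 174412 = ((155 + 251*(32 + 1)) + 405) + 174412 = ((155 + 251*33) + 405) + 174412 = ((155 + 8283) + 405) + 174412 = (8438 + 405) + 174412 = 8843 + 174412 = 183255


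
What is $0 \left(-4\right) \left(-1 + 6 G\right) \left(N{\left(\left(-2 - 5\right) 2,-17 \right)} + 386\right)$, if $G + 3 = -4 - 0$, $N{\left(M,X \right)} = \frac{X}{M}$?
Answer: $0$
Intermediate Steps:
$G = -7$ ($G = -3 - 4 = -7$)
$0 \left(-4\right) \left(-1 + 6 G\right) \left(N{\left(\left(-2 - 5\right) 2,-17 \right)} + 386\right) = 0 \left(-4\right) \left(-1 + 6 \left(-7\right)\right) \left(- \frac{17}{\left(-2 - 5\right) 2} + 386\right) = 0 \left(-1 - 42\right) \left(- \frac{17}{\left(-7\right) 2} + 386\right) = 0 \left(-43\right) \left(- \frac{17}{-14} + 386\right) = 0 \left(\left(-17\right) \left(- \frac{1}{14}\right) + 386\right) = 0 \left(\frac{17}{14} + 386\right) = 0 \cdot \frac{5421}{14} = 0$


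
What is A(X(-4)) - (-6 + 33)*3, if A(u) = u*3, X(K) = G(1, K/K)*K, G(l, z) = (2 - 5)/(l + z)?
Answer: -63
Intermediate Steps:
G(l, z) = -3/(l + z)
X(K) = -3*K/2 (X(K) = (-3/(1 + K/K))*K = (-3/(1 + 1))*K = (-3/2)*K = (-3*1/2)*K = -3*K/2)
A(u) = 3*u
A(X(-4)) - (-6 + 33)*3 = 3*(-3/2*(-4)) - (-6 + 33)*3 = 3*6 - 27*3 = 18 - 1*81 = 18 - 81 = -63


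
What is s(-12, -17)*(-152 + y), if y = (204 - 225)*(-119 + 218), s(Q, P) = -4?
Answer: 8924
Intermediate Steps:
y = -2079 (y = -21*99 = -2079)
s(-12, -17)*(-152 + y) = -4*(-152 - 2079) = -4*(-2231) = 8924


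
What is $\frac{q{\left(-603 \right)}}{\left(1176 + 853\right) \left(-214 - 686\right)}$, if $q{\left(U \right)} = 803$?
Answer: $- \frac{803}{1826100} \approx -0.00043974$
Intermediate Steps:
$\frac{q{\left(-603 \right)}}{\left(1176 + 853\right) \left(-214 - 686\right)} = \frac{803}{\left(1176 + 853\right) \left(-214 - 686\right)} = \frac{803}{2029 \left(-900\right)} = \frac{803}{-1826100} = 803 \left(- \frac{1}{1826100}\right) = - \frac{803}{1826100}$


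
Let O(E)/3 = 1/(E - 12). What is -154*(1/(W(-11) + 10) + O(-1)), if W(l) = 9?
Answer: 6776/247 ≈ 27.433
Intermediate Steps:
O(E) = 3/(-12 + E) (O(E) = 3/(E - 12) = 3/(-12 + E))
-154*(1/(W(-11) + 10) + O(-1)) = -154*(1/(9 + 10) + 3/(-12 - 1)) = -154*(1/19 + 3/(-13)) = -154*(1/19 + 3*(-1/13)) = -154*(1/19 - 3/13) = -154*(-44/247) = 6776/247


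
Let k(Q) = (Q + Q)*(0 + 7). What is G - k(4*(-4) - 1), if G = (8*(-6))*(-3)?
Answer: 382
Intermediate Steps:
G = 144 (G = -48*(-3) = 144)
k(Q) = 14*Q (k(Q) = (2*Q)*7 = 14*Q)
G - k(4*(-4) - 1) = 144 - 14*(4*(-4) - 1) = 144 - 14*(-16 - 1) = 144 - 14*(-17) = 144 - 1*(-238) = 144 + 238 = 382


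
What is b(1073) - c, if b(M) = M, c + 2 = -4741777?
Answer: 4742852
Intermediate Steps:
c = -4741779 (c = -2 - 4741777 = -4741779)
b(1073) - c = 1073 - 1*(-4741779) = 1073 + 4741779 = 4742852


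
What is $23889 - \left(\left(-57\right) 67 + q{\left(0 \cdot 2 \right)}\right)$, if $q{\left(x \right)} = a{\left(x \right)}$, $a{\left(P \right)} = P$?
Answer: $27708$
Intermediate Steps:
$q{\left(x \right)} = x$
$23889 - \left(\left(-57\right) 67 + q{\left(0 \cdot 2 \right)}\right) = 23889 - \left(\left(-57\right) 67 + 0 \cdot 2\right) = 23889 - \left(-3819 + 0\right) = 23889 - -3819 = 23889 + 3819 = 27708$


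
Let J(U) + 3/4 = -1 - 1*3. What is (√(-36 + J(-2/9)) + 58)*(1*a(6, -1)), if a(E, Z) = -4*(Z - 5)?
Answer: 1392 + 12*I*√163 ≈ 1392.0 + 153.21*I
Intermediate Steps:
a(E, Z) = 20 - 4*Z (a(E, Z) = -4*(-5 + Z) = 20 - 4*Z)
J(U) = -19/4 (J(U) = -¾ + (-1 - 1*3) = -¾ + (-1 - 3) = -¾ - 4 = -19/4)
(√(-36 + J(-2/9)) + 58)*(1*a(6, -1)) = (√(-36 - 19/4) + 58)*(1*(20 - 4*(-1))) = (√(-163/4) + 58)*(1*(20 + 4)) = (I*√163/2 + 58)*(1*24) = (58 + I*√163/2)*24 = 1392 + 12*I*√163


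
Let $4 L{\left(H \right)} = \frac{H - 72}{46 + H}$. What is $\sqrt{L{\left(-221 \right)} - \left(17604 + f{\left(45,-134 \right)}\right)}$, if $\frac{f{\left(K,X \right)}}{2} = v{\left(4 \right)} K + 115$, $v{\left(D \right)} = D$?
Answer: $\frac{i \sqrt{89148549}}{70} \approx 134.88 i$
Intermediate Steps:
$L{\left(H \right)} = \frac{-72 + H}{4 \left(46 + H\right)}$ ($L{\left(H \right)} = \frac{\left(H - 72\right) \frac{1}{46 + H}}{4} = \frac{\left(-72 + H\right) \frac{1}{46 + H}}{4} = \frac{\frac{1}{46 + H} \left(-72 + H\right)}{4} = \frac{-72 + H}{4 \left(46 + H\right)}$)
$f{\left(K,X \right)} = 230 + 8 K$ ($f{\left(K,X \right)} = 2 \left(4 K + 115\right) = 2 \left(115 + 4 K\right) = 230 + 8 K$)
$\sqrt{L{\left(-221 \right)} - \left(17604 + f{\left(45,-134 \right)}\right)} = \sqrt{\frac{-72 - 221}{4 \left(46 - 221\right)} - \left(17834 + 360\right)} = \sqrt{\frac{1}{4} \frac{1}{-175} \left(-293\right) - 18194} = \sqrt{\frac{1}{4} \left(- \frac{1}{175}\right) \left(-293\right) - 18194} = \sqrt{\frac{293}{700} - 18194} = \sqrt{- \frac{12735507}{700}} = \frac{i \sqrt{89148549}}{70}$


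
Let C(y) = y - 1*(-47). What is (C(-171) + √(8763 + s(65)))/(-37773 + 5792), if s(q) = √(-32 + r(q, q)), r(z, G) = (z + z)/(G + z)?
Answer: 124/31981 - √(8763 + I*√31)/31981 ≈ 0.00095022 - 9.2989e-7*I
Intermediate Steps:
r(z, G) = 2*z/(G + z) (r(z, G) = (2*z)/(G + z) = 2*z/(G + z))
s(q) = I*√31 (s(q) = √(-32 + 2*q/(q + q)) = √(-32 + 2*q/((2*q))) = √(-32 + 2*q*(1/(2*q))) = √(-32 + 1) = √(-31) = I*√31)
C(y) = 47 + y (C(y) = y + 47 = 47 + y)
(C(-171) + √(8763 + s(65)))/(-37773 + 5792) = ((47 - 171) + √(8763 + I*√31))/(-37773 + 5792) = (-124 + √(8763 + I*√31))/(-31981) = (-124 + √(8763 + I*√31))*(-1/31981) = 124/31981 - √(8763 + I*√31)/31981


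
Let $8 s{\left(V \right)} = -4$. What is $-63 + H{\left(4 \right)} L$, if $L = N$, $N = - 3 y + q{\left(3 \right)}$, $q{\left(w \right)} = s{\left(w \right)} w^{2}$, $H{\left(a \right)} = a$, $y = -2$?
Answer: $-57$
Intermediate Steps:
$s{\left(V \right)} = - \frac{1}{2}$ ($s{\left(V \right)} = \frac{1}{8} \left(-4\right) = - \frac{1}{2}$)
$q{\left(w \right)} = - \frac{w^{2}}{2}$
$N = \frac{3}{2}$ ($N = \left(-3\right) \left(-2\right) - \frac{3^{2}}{2} = 6 - \frac{9}{2} = \frac{3}{2} \approx 1.5$)
$L = \frac{3}{2} \approx 1.5$
$-63 + H{\left(4 \right)} L = -63 + 4 \cdot \frac{3}{2} = -63 + 6 = -57$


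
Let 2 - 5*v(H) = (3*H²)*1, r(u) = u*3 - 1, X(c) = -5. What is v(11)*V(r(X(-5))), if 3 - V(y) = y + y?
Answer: -2527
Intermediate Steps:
r(u) = -1 + 3*u (r(u) = 3*u - 1 = -1 + 3*u)
v(H) = ⅖ - 3*H²/5
V(y) = 3 - 2*y (V(y) = 3 - (y + y) = 3 - 2*y)
v(11)*V(r(X(-5))) = (⅖ - ⅗*11²)*(3 - 2*(-1 + 3*(-5))) = (⅖ - ⅗*121)*(3 - 2*(-1 - 15)) = (⅖ - 363/5)*(3 - 2*(-16)) = -361*(3 + 32)/5 = -361/5*35 = -2527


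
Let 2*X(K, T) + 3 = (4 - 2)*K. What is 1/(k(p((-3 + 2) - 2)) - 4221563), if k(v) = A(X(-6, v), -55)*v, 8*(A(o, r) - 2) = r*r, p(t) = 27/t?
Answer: -8/33799873 ≈ -2.3669e-7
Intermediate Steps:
X(K, T) = -3/2 + K (X(K, T) = -3/2 + ((4 - 2)*K)/2 = -3/2 + (2*K)/2 = -3/2 + K)
A(o, r) = 2 + r²/8 (A(o, r) = 2 + (r*r)/8 = 2 + r²/8)
k(v) = 3041*v/8 (k(v) = (2 + (⅛)*(-55)²)*v = (2 + (⅛)*3025)*v = (2 + 3025/8)*v = 3041*v/8)
1/(k(p((-3 + 2) - 2)) - 4221563) = 1/(3041*(27/((-3 + 2) - 2))/8 - 4221563) = 1/(3041*(27/(-1 - 2))/8 - 4221563) = 1/(3041*(27/(-3))/8 - 4221563) = 1/(3041*(27*(-⅓))/8 - 4221563) = 1/((3041/8)*(-9) - 4221563) = 1/(-27369/8 - 4221563) = 1/(-33799873/8) = -8/33799873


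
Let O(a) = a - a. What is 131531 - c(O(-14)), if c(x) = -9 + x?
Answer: 131540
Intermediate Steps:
O(a) = 0
131531 - c(O(-14)) = 131531 - (-9 + 0) = 131531 - 1*(-9) = 131531 + 9 = 131540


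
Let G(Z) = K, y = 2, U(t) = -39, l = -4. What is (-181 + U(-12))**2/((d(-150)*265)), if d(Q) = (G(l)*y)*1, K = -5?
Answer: -968/53 ≈ -18.264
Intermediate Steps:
G(Z) = -5
d(Q) = -10 (d(Q) = -5*2*1 = -10*1 = -10)
(-181 + U(-12))**2/((d(-150)*265)) = (-181 - 39)**2/((-10*265)) = (-220)**2/(-2650) = 48400*(-1/2650) = -968/53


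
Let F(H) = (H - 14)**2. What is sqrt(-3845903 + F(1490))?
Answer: I*sqrt(1667327) ≈ 1291.3*I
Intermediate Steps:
F(H) = (-14 + H)**2
sqrt(-3845903 + F(1490)) = sqrt(-3845903 + (-14 + 1490)**2) = sqrt(-3845903 + 1476**2) = sqrt(-3845903 + 2178576) = sqrt(-1667327) = I*sqrt(1667327)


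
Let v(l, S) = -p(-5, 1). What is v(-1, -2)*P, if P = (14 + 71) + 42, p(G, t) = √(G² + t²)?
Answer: -127*√26 ≈ -647.58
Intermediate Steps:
v(l, S) = -√26 (v(l, S) = -√((-5)² + 1²) = -√(25 + 1) = -√26)
P = 127 (P = 85 + 42 = 127)
v(-1, -2)*P = -√26*127 = -127*√26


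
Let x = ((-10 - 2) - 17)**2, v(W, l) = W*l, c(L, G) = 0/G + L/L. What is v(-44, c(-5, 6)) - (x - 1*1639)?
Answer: 754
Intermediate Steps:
c(L, G) = 1 (c(L, G) = 0 + 1 = 1)
x = 841 (x = (-12 - 17)**2 = (-29)**2 = 841)
v(-44, c(-5, 6)) - (x - 1*1639) = -44*1 - (841 - 1*1639) = -44 - (841 - 1639) = -44 - 1*(-798) = -44 + 798 = 754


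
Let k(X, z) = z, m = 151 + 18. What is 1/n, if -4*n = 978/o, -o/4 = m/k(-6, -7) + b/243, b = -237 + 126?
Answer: -111584/277263 ≈ -0.40245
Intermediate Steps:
m = 169
b = -111
o = 55792/567 (o = -4*(169/(-7) - 111/243) = -4*(169*(-⅐) - 111*1/243) = -4*(-169/7 - 37/81) = -4*(-13948/567) = 55792/567 ≈ 98.399)
n = -277263/111584 (n = -489/(2*55792/567) = -489*567/(2*55792) = -¼*277263/27896 = -277263/111584 ≈ -2.4848)
1/n = 1/(-277263/111584) = -111584/277263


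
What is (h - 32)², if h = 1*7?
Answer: 625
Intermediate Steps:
h = 7
(h - 32)² = (7 - 32)² = (-25)² = 625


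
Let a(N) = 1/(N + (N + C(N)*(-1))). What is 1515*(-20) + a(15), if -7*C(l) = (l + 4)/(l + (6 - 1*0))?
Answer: -134198553/4429 ≈ -30300.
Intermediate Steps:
C(l) = -(4 + l)/(7*(6 + l)) (C(l) = -(l + 4)/(7*(l + (6 - 1*0))) = -(4 + l)/(7*(l + (6 + 0))) = -(4 + l)/(7*(l + 6)) = -(4 + l)/(7*(6 + l)))
a(N) = 1/(2*N - (-4 - N)/(7*(6 + N))) (a(N) = 1/(N + (N + ((-4 - N)/(7*(6 + N)))*(-1))) = 1/(N + (N - (-4 - N)/(7*(6 + N)))) = 1/(2*N - (-4 - N)/(7*(6 + N))))
1515*(-20) + a(15) = 1515*(-20) + 7*(6 + 15)/(4 + 15 + 14*15*(6 + 15)) = -30300 + 7*21/(4 + 15 + 14*15*21) = -30300 + 7*21/(4 + 15 + 4410) = -30300 + 7*21/4429 = -30300 + 7*(1/4429)*21 = -30300 + 147/4429 = -134198553/4429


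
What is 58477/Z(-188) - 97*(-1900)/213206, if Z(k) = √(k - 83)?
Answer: 950/1099 - 58477*I*√271/271 ≈ 0.86442 - 3552.2*I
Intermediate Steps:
Z(k) = √(-83 + k)
58477/Z(-188) - 97*(-1900)/213206 = 58477/(√(-83 - 188)) - 97*(-1900)/213206 = 58477/(√(-271)) - 1*(-184300)*(1/213206) = 58477/((I*√271)) + 184300*(1/213206) = 58477*(-I*√271/271) + 950/1099 = -58477*I*√271/271 + 950/1099 = 950/1099 - 58477*I*√271/271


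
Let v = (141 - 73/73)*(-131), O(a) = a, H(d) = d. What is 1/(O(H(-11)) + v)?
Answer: -1/18351 ≈ -5.4493e-5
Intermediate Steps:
v = -18340 (v = (141 - 73*1/73)*(-131) = (141 - 1)*(-131) = 140*(-131) = -18340)
1/(O(H(-11)) + v) = 1/(-11 - 18340) = 1/(-18351) = -1/18351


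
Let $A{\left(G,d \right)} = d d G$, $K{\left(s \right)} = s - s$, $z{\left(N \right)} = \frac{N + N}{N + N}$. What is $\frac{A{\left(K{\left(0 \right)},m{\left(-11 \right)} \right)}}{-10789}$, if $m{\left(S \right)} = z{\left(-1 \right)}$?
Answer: $0$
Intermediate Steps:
$z{\left(N \right)} = 1$ ($z{\left(N \right)} = \frac{2 N}{2 N} = 2 N \frac{1}{2 N} = 1$)
$m{\left(S \right)} = 1$
$K{\left(s \right)} = 0$
$A{\left(G,d \right)} = G d^{2}$ ($A{\left(G,d \right)} = d^{2} G = G d^{2}$)
$\frac{A{\left(K{\left(0 \right)},m{\left(-11 \right)} \right)}}{-10789} = \frac{0 \cdot 1^{2}}{-10789} = 0 \cdot 1 \left(- \frac{1}{10789}\right) = 0 \left(- \frac{1}{10789}\right) = 0$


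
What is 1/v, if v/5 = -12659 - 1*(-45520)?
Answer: 1/164305 ≈ 6.0862e-6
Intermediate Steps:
v = 164305 (v = 5*(-12659 - 1*(-45520)) = 5*(-12659 + 45520) = 5*32861 = 164305)
1/v = 1/164305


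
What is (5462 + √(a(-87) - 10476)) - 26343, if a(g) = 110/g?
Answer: -20881 + I*√79302414/87 ≈ -20881.0 + 102.36*I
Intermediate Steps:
(5462 + √(a(-87) - 10476)) - 26343 = (5462 + √(110/(-87) - 10476)) - 26343 = (5462 + √(110*(-1/87) - 10476)) - 26343 = (5462 + √(-110/87 - 10476)) - 26343 = (5462 + √(-911522/87)) - 26343 = (5462 + I*√79302414/87) - 26343 = -20881 + I*√79302414/87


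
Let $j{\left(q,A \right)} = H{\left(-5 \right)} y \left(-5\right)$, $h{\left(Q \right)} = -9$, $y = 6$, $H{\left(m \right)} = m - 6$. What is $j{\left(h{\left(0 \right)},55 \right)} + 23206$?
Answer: $23536$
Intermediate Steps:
$H{\left(m \right)} = -6 + m$ ($H{\left(m \right)} = m - 6 = -6 + m$)
$j{\left(q,A \right)} = 330$ ($j{\left(q,A \right)} = \left(-6 - 5\right) 6 \left(-5\right) = \left(-11\right) 6 \left(-5\right) = \left(-66\right) \left(-5\right) = 330$)
$j{\left(h{\left(0 \right)},55 \right)} + 23206 = 330 + 23206 = 23536$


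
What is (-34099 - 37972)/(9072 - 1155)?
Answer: -72071/7917 ≈ -9.1033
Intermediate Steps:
(-34099 - 37972)/(9072 - 1155) = -72071/7917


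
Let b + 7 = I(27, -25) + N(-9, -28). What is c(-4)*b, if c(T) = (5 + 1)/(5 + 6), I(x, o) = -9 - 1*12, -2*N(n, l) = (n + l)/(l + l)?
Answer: -9519/616 ≈ -15.453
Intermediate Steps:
N(n, l) = -(l + n)/(4*l) (N(n, l) = -(n + l)/(2*(l + l)) = -(l + n)/(2*(2*l)) = -(l + n)*1/(2*l)/2 = -(l + n)/(4*l))
I(x, o) = -21 (I(x, o) = -9 - 12 = -21)
b = -3173/112 (b = -7 + (-21 + (¼)*(-1*(-28) - 1*(-9))/(-28)) = -7 + (-21 + (¼)*(-1/28)*(28 + 9)) = -7 + (-21 + (¼)*(-1/28)*37) = -7 + (-21 - 37/112) = -7 - 2389/112 = -3173/112 ≈ -28.330)
c(T) = 6/11
c(-4)*b = (6/11)*(-3173/112) = -9519/616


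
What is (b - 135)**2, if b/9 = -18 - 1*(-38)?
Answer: 2025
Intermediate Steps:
b = 180 (b = 9*(-18 - 1*(-38)) = 9*(-18 + 38) = 9*20 = 180)
(b - 135)**2 = (180 - 135)**2 = 45**2 = 2025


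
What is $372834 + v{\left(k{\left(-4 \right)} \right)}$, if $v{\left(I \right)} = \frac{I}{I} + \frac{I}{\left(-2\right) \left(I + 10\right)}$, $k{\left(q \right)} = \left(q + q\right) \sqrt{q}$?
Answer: $\frac{33182283}{89} + \frac{20 i}{89} \approx 3.7283 \cdot 10^{5} + 0.22472 i$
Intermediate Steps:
$k{\left(q \right)} = 2 q^{\frac{3}{2}}$ ($k{\left(q \right)} = 2 q \sqrt{q} = 2 q^{\frac{3}{2}}$)
$v{\left(I \right)} = 1 + \frac{I}{-20 - 2 I}$ ($v{\left(I \right)} = 1 + \frac{I}{\left(-2\right) \left(10 + I\right)} = 1 + \frac{I}{-20 - 2 I}$)
$372834 + v{\left(k{\left(-4 \right)} \right)} = 372834 + \frac{20 + 2 \left(-4\right)^{\frac{3}{2}}}{2 \left(10 + 2 \left(-4\right)^{\frac{3}{2}}\right)} = 372834 + \frac{20 + 2 \left(- 8 i\right)}{2 \left(10 + 2 \left(- 8 i\right)\right)} = 372834 + \frac{20 - 16 i}{2 \left(10 - 16 i\right)} = 372834 + \frac{\frac{10 + 16 i}{356} \left(20 - 16 i\right)}{2} = 372834 + \frac{\left(10 + 16 i\right) \left(20 - 16 i\right)}{712}$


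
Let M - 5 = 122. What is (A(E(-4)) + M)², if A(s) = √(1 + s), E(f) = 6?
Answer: (127 + √7)² ≈ 16808.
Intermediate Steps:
M = 127 (M = 5 + 122 = 127)
(A(E(-4)) + M)² = (√(1 + 6) + 127)² = (√7 + 127)² = (127 + √7)²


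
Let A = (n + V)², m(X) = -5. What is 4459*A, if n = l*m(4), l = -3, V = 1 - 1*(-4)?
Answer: 1783600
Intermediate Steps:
V = 5 (V = 1 + 4 = 5)
n = 15 (n = -3*(-5) = 15)
A = 400 (A = (15 + 5)² = 20² = 400)
4459*A = 4459*400 = 1783600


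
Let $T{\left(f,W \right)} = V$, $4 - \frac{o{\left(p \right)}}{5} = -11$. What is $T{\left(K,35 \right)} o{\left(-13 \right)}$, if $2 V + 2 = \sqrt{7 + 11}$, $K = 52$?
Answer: $-75 + \frac{225 \sqrt{2}}{2} \approx 84.099$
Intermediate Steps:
$V = -1 + \frac{3 \sqrt{2}}{2}$ ($V = -1 + \frac{\sqrt{7 + 11}}{2} = -1 + \frac{\sqrt{18}}{2} = -1 + \frac{3 \sqrt{2}}{2} \approx 1.1213$)
$o{\left(p \right)} = 75$ ($o{\left(p \right)} = 20 - -55 = 20 + 55 = 75$)
$T{\left(f,W \right)} = -1 + \frac{3 \sqrt{2}}{2}$
$T{\left(K,35 \right)} o{\left(-13 \right)} = \left(-1 + \frac{3 \sqrt{2}}{2}\right) 75 = -75 + \frac{225 \sqrt{2}}{2}$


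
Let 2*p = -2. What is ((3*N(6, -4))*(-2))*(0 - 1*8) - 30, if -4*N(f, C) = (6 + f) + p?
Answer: -162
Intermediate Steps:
p = -1 (p = (½)*(-2) = -1)
N(f, C) = -5/4 - f/4 (N(f, C) = -((6 + f) - 1)/4 = -(5 + f)/4 = -5/4 - f/4)
((3*N(6, -4))*(-2))*(0 - 1*8) - 30 = ((3*(-5/4 - ¼*6))*(-2))*(0 - 1*8) - 30 = ((3*(-5/4 - 3/2))*(-2))*(0 - 8) - 30 = ((3*(-11/4))*(-2))*(-8) - 30 = -33/4*(-2)*(-8) - 30 = (33/2)*(-8) - 30 = -132 - 30 = -162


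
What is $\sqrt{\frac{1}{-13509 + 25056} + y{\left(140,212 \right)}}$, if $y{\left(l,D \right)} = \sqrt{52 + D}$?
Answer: $\frac{\sqrt{1283 + 29629602 \sqrt{66}}}{3849} \approx 4.0309$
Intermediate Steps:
$\sqrt{\frac{1}{-13509 + 25056} + y{\left(140,212 \right)}} = \sqrt{\frac{1}{-13509 + 25056} + \sqrt{52 + 212}} = \sqrt{\frac{1}{11547} + \sqrt{264}} = \sqrt{\frac{1}{11547} + 2 \sqrt{66}}$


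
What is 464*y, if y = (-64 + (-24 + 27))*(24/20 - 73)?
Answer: 10161136/5 ≈ 2.0322e+6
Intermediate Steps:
y = 21899/5 (y = (-64 + 3)*(24*(1/20) - 73) = -61*(6/5 - 73) = -61*(-359/5) = 21899/5 ≈ 4379.8)
464*y = 464*(21899/5) = 10161136/5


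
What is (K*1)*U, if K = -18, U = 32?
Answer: -576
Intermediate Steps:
(K*1)*U = -18*1*32 = -18*32 = -576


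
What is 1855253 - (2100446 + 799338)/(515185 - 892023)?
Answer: 349566364899/188419 ≈ 1.8553e+6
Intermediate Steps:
1855253 - (2100446 + 799338)/(515185 - 892023) = 1855253 - 2899784/(-376838) = 1855253 - 2899784*(-1)/376838 = 1855253 - 1*(-1449892/188419) = 1855253 + 1449892/188419 = 349566364899/188419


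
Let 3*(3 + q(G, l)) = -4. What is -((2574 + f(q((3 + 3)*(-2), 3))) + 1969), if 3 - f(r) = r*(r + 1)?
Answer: -40784/9 ≈ -4531.6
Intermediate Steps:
q(G, l) = -13/3 (q(G, l) = -3 + (1/3)*(-4) = -3 - 4/3 = -13/3)
f(r) = 3 - r*(1 + r) (f(r) = 3 - r*(r + 1) = 3 - r*(1 + r))
-((2574 + f(q((3 + 3)*(-2), 3))) + 1969) = -((2574 + (3 - 1*(-13/3) - (-13/3)**2)) + 1969) = -((2574 + (3 + 13/3 - 1*169/9)) + 1969) = -((2574 + (3 + 13/3 - 169/9)) + 1969) = -((2574 - 103/9) + 1969) = -(23063/9 + 1969) = -1*40784/9 = -40784/9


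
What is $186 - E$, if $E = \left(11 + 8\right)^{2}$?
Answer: $-175$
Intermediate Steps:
$E = 361$ ($E = 19^{2} = 361$)
$186 - E = 186 - 361 = -175$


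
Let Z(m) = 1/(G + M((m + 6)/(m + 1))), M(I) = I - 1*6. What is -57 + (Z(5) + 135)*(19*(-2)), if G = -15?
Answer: -596277/115 ≈ -5185.0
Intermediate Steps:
M(I) = -6 + I (M(I) = I - 6 = -6 + I)
Z(m) = 1/(-21 + (6 + m)/(1 + m)) (Z(m) = 1/(-15 + (-6 + (m + 6)/(m + 1))) = 1/(-15 + (-6 + (6 + m)/(1 + m))) = 1/(-21 + (6 + m)/(1 + m)))
-57 + (Z(5) + 135)*(19*(-2)) = -57 + ((-1 - 1*5)/(5*(3 + 4*5)) + 135)*(19*(-2)) = -57 + ((-1 - 5)/(5*(3 + 20)) + 135)*(-38) = -57 + ((⅕)*(-6)/23 + 135)*(-38) = -57 + ((⅕)*(1/23)*(-6) + 135)*(-38) = -57 + (-6/115 + 135)*(-38) = -57 + (15519/115)*(-38) = -57 - 589722/115 = -596277/115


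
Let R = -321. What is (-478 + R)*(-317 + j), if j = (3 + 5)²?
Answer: 202147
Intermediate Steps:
j = 64 (j = 8² = 64)
(-478 + R)*(-317 + j) = (-478 - 321)*(-317 + 64) = -799*(-253) = 202147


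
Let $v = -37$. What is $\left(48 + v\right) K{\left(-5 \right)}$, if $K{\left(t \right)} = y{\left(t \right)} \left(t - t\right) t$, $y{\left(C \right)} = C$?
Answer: $0$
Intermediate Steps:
$K{\left(t \right)} = 0$ ($K{\left(t \right)} = t \left(t - t\right) t = t 0 t = 0 t = 0$)
$\left(48 + v\right) K{\left(-5 \right)} = \left(48 - 37\right) 0 = 11 \cdot 0 = 0$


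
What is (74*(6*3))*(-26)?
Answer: -34632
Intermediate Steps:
(74*(6*3))*(-26) = (74*18)*(-26) = 1332*(-26) = -34632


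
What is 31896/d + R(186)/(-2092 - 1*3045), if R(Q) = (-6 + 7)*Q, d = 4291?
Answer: 163051626/22042867 ≈ 7.3970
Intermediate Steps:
R(Q) = Q (R(Q) = 1*Q = Q)
31896/d + R(186)/(-2092 - 1*3045) = 31896/4291 + 186/(-2092 - 1*3045) = 31896*(1/4291) + 186/(-2092 - 3045) = 31896/4291 + 186/(-5137) = 31896/4291 + 186*(-1/5137) = 31896/4291 - 186/5137 = 163051626/22042867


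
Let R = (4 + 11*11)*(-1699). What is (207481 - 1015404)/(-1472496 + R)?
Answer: 807923/1684871 ≈ 0.47952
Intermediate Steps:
R = -212375 (R = (4 + 121)*(-1699) = 125*(-1699) = -212375)
(207481 - 1015404)/(-1472496 + R) = (207481 - 1015404)/(-1472496 - 212375) = -807923/(-1684871) = -807923*(-1/1684871) = 807923/1684871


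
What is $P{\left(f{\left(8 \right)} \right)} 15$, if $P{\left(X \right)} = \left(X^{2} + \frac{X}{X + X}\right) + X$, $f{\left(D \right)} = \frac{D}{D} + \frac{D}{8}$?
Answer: $\frac{195}{2} \approx 97.5$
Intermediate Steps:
$f{\left(D \right)} = 1 + \frac{D}{8}$ ($f{\left(D \right)} = 1 + D \frac{1}{8} = 1 + \frac{D}{8}$)
$P{\left(X \right)} = \frac{1}{2} + X + X^{2}$ ($P{\left(X \right)} = \left(X^{2} + \frac{X}{2 X}\right) + X = \left(X^{2} + \frac{1}{2 X} X\right) + X = \left(X^{2} + \frac{1}{2}\right) + X = \left(\frac{1}{2} + X^{2}\right) + X = \frac{1}{2} + X + X^{2}$)
$P{\left(f{\left(8 \right)} \right)} 15 = \left(\frac{1}{2} + \left(1 + \frac{1}{8} \cdot 8\right) + \left(1 + \frac{1}{8} \cdot 8\right)^{2}\right) 15 = \left(\frac{1}{2} + \left(1 + 1\right) + \left(1 + 1\right)^{2}\right) 15 = \left(\frac{1}{2} + 2 + 2^{2}\right) 15 = \left(\frac{1}{2} + 2 + 4\right) 15 = \frac{13}{2} \cdot 15 = \frac{195}{2}$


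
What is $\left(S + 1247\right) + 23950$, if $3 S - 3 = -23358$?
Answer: $17412$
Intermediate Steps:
$S = -7785$ ($S = 1 + \frac{1}{3} \left(-23358\right) = 1 - 7786 = -7785$)
$\left(S + 1247\right) + 23950 = \left(-7785 + 1247\right) + 23950 = -6538 + 23950 = 17412$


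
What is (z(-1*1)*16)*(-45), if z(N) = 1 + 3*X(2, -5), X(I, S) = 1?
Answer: -2880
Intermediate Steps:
z(N) = 4 (z(N) = 1 + 3*1 = 1 + 3 = 4)
(z(-1*1)*16)*(-45) = (4*16)*(-45) = 64*(-45) = -2880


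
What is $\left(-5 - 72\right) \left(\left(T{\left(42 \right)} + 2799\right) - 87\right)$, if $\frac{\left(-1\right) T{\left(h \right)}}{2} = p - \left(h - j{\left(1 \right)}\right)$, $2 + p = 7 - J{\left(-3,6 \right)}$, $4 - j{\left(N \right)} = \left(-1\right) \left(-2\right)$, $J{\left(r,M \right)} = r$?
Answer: $-213752$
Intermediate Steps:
$j{\left(N \right)} = 2$ ($j{\left(N \right)} = 4 - \left(-1\right) \left(-2\right) = 4 - 2 = 2$)
$p = 8$ ($p = -2 + \left(7 - -3\right) = -2 + \left(7 + 3\right) = -2 + 10 = 8$)
$T{\left(h \right)} = -20 + 2 h$ ($T{\left(h \right)} = - 2 \left(8 - \left(-2 + h\right)\right) = - 2 \left(10 - h\right) = -20 + 2 h$)
$\left(-5 - 72\right) \left(\left(T{\left(42 \right)} + 2799\right) - 87\right) = \left(-5 - 72\right) \left(\left(\left(-20 + 2 \cdot 42\right) + 2799\right) - 87\right) = \left(-5 - 72\right) \left(\left(\left(-20 + 84\right) + 2799\right) - 87\right) = - 77 \left(\left(64 + 2799\right) - 87\right) = - 77 \left(2863 - 87\right) = \left(-77\right) 2776 = -213752$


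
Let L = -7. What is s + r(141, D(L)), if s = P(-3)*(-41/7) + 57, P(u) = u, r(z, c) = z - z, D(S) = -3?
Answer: 522/7 ≈ 74.571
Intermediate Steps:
r(z, c) = 0
s = 522/7 (s = -(-123)/7 + 57 = -3*(-41/7) + 57 = 123/7 + 57 = 522/7 ≈ 74.571)
s + r(141, D(L)) = 522/7 + 0 = 522/7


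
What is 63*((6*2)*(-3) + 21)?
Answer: -945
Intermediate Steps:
63*((6*2)*(-3) + 21) = 63*(12*(-3) + 21) = 63*(-36 + 21) = 63*(-15) = -945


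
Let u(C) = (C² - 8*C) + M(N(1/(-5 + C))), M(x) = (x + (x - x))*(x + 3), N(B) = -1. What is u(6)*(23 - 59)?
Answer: 504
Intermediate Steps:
M(x) = x*(3 + x) (M(x) = (x + 0)*(3 + x) = x*(3 + x))
u(C) = -2 + C² - 8*C (u(C) = (C² - 8*C) - (3 - 1) = (C² - 8*C) - 1*2 = (C² - 8*C) - 2 = -2 + C² - 8*C)
u(6)*(23 - 59) = (-2 + 6² - 8*6)*(23 - 59) = (-2 + 36 - 48)*(-36) = -14*(-36) = 504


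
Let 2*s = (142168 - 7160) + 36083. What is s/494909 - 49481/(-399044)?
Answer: 58625010731/197490466996 ≈ 0.29685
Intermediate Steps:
s = 171091/2 (s = ((142168 - 7160) + 36083)/2 = (135008 + 36083)/2 = (½)*171091 = 171091/2 ≈ 85546.)
s/494909 - 49481/(-399044) = (171091/2)/494909 - 49481/(-399044) = (171091/2)*(1/494909) - 49481*(-1/399044) = 171091/989818 + 49481/399044 = 58625010731/197490466996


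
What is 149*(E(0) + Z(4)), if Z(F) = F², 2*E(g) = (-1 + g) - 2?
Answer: 4321/2 ≈ 2160.5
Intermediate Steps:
E(g) = -3/2 + g/2 (E(g) = ((-1 + g) - 2)/2 = (-3 + g)/2 = -3/2 + g/2)
149*(E(0) + Z(4)) = 149*((-3/2 + (½)*0) + 4²) = 149*((-3/2 + 0) + 16) = 149*(-3/2 + 16) = 149*(29/2) = 4321/2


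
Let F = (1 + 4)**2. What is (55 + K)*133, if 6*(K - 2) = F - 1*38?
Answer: 43757/6 ≈ 7292.8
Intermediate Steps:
F = 25 (F = 5**2 = 25)
K = -1/6 (K = 2 + (25 - 1*38)/6 = 2 + (25 - 38)/6 = 2 + (1/6)*(-13) = 2 - 13/6 = -1/6 ≈ -0.16667)
(55 + K)*133 = (55 - 1/6)*133 = (329/6)*133 = 43757/6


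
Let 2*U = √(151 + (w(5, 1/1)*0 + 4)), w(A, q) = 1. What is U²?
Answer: 155/4 ≈ 38.750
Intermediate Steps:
U = √155/2 (U = √(151 + (1*0 + 4))/2 = √(151 + (0 + 4))/2 = √(151 + 4)/2 = √155/2 ≈ 6.2250)
U² = (√155/2)² = 155/4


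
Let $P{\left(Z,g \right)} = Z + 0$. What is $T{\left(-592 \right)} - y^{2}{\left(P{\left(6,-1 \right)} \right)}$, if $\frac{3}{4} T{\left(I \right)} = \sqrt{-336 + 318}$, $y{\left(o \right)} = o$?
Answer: $-36 + 4 i \sqrt{2} \approx -36.0 + 5.6569 i$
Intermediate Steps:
$P{\left(Z,g \right)} = Z$
$T{\left(I \right)} = 4 i \sqrt{2}$ ($T{\left(I \right)} = \frac{4 \sqrt{-336 + 318}}{3} = \frac{4 \sqrt{-18}}{3} = \frac{4 \cdot 3 i \sqrt{2}}{3} = 4 i \sqrt{2}$)
$T{\left(-592 \right)} - y^{2}{\left(P{\left(6,-1 \right)} \right)} = 4 i \sqrt{2} - 6^{2} = 4 i \sqrt{2} - 36 = -36 + 4 i \sqrt{2}$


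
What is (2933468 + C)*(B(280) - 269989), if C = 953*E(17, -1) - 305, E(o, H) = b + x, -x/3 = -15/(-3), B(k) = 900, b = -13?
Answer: -782101527631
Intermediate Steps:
x = -15 (x = -(-45)/(-3) = -(-45)*(-1)/3 = -3*5 = -15)
E(o, H) = -28 (E(o, H) = -13 - 15 = -28)
C = -26989 (C = 953*(-28) - 305 = -26684 - 305 = -26989)
(2933468 + C)*(B(280) - 269989) = (2933468 - 26989)*(900 - 269989) = 2906479*(-269089) = -782101527631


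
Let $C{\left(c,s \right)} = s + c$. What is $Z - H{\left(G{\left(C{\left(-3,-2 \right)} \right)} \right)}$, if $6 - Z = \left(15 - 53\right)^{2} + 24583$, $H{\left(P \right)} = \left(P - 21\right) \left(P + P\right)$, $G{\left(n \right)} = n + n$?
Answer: $-26641$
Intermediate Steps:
$C{\left(c,s \right)} = c + s$
$G{\left(n \right)} = 2 n$
$H{\left(P \right)} = 2 P \left(-21 + P\right)$ ($H{\left(P \right)} = \left(-21 + P\right) 2 P = 2 P \left(-21 + P\right)$)
$Z = -26021$ ($Z = 6 - \left(\left(15 - 53\right)^{2} + 24583\right) = 6 - \left(\left(-38\right)^{2} + 24583\right) = 6 - \left(1444 + 24583\right) = 6 - 26027 = -26021$)
$Z - H{\left(G{\left(C{\left(-3,-2 \right)} \right)} \right)} = -26021 - 2 \cdot 2 \left(-3 - 2\right) \left(-21 + 2 \left(-3 - 2\right)\right) = -26021 - 2 \cdot 2 \left(-5\right) \left(-21 + 2 \left(-5\right)\right) = -26021 - 2 \left(-10\right) \left(-21 - 10\right) = -26021 - 2 \left(-10\right) \left(-31\right) = -26021 - 620 = -26641$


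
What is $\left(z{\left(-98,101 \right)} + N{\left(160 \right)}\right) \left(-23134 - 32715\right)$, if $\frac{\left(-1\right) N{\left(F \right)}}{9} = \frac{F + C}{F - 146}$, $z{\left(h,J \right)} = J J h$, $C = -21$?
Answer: $\frac{781719737527}{14} \approx 5.5837 \cdot 10^{10}$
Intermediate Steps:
$z{\left(h,J \right)} = h J^{2}$ ($z{\left(h,J \right)} = J^{2} h = h J^{2}$)
$N{\left(F \right)} = - \frac{9 \left(-21 + F\right)}{-146 + F}$ ($N{\left(F \right)} = - 9 \frac{F - 21}{F - 146} = - 9 \frac{-21 + F}{-146 + F} = - \frac{9 \left(-21 + F\right)}{-146 + F}$)
$\left(z{\left(-98,101 \right)} + N{\left(160 \right)}\right) \left(-23134 - 32715\right) = \left(- 98 \cdot 101^{2} + \frac{9 \left(21 - 160\right)}{-146 + 160}\right) \left(-23134 - 32715\right) = \left(\left(-98\right) 10201 + \frac{9 \left(21 - 160\right)}{14}\right) \left(-55849\right) = \left(-999698 + 9 \cdot \frac{1}{14} \left(-139\right)\right) \left(-55849\right) = \left(-999698 - \frac{1251}{14}\right) \left(-55849\right) = \left(- \frac{13997023}{14}\right) \left(-55849\right) = \frac{781719737527}{14}$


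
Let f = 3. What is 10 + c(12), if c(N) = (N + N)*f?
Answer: 82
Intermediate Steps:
c(N) = 6*N (c(N) = (N + N)*3 = (2*N)*3 = 6*N)
10 + c(12) = 10 + 6*12 = 10 + 72 = 82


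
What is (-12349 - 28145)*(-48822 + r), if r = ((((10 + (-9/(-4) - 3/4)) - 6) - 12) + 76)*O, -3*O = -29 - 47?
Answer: 1905701632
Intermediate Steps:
O = 76/3 (O = -(-29 - 47)/3 = -⅓*(-76) = 76/3 ≈ 25.333)
r = 5282/3 (r = ((((10 + (-9/(-4) - 3/4)) - 6) - 12) + 76)*(76/3) = ((((10 + (-9*(-¼) - 3*¼)) - 6) - 12) + 76)*(76/3) = ((((10 + (9/4 - ¾)) - 6) - 12) + 76)*(76/3) = ((((10 + 3/2) - 6) - 12) + 76)*(76/3) = (((23/2 - 6) - 12) + 76)*(76/3) = ((11/2 - 12) + 76)*(76/3) = (-13/2 + 76)*(76/3) = (139/2)*(76/3) = 5282/3 ≈ 1760.7)
(-12349 - 28145)*(-48822 + r) = (-12349 - 28145)*(-48822 + 5282/3) = -40494*(-141184/3) = 1905701632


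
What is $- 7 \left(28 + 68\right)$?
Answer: $-672$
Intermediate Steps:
$- 7 \left(28 + 68\right) = \left(-7\right) 96 = -672$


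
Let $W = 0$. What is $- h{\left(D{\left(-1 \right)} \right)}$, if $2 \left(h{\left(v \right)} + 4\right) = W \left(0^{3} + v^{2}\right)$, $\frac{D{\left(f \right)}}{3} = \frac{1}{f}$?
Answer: $4$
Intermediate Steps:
$D{\left(f \right)} = \frac{3}{f}$
$h{\left(v \right)} = -4$ ($h{\left(v \right)} = -4 + \frac{0 \left(0^{3} + v^{2}\right)}{2} = -4 + \frac{0 \left(0 + v^{2}\right)}{2} = -4 + \frac{0 v^{2}}{2} = -4 + \frac{1}{2} \cdot 0 = -4 + 0 = -4$)
$- h{\left(D{\left(-1 \right)} \right)} = \left(-1\right) \left(-4\right) = 4$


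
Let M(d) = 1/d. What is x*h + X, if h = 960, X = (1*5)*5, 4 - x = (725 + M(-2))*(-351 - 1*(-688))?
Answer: -234386375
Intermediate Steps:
x = -488305/2 (x = 4 - (725 + 1/(-2))*(-351 - 1*(-688)) = 4 - (725 - 1/2)*(-351 + 688) = 4 - 1449*337/2 = 4 - 1*488313/2 = 4 - 488313/2 = -488305/2 ≈ -2.4415e+5)
X = 25 (X = 5*5 = 25)
x*h + X = -488305/2*960 + 25 = -234386400 + 25 = -234386375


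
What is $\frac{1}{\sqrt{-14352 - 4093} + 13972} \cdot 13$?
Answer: $\frac{25948}{27890747} - \frac{13 i \sqrt{18445}}{195235229} \approx 0.00093034 - 9.0432 \cdot 10^{-6} i$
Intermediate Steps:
$\frac{1}{\sqrt{-14352 - 4093} + 13972} \cdot 13 = \frac{1}{\sqrt{-18445} + 13972} \cdot 13 = \frac{1}{i \sqrt{18445} + 13972} \cdot 13 = \frac{1}{13972 + i \sqrt{18445}} \cdot 13 = \frac{13}{13972 + i \sqrt{18445}}$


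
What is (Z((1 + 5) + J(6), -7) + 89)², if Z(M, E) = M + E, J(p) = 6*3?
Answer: 11236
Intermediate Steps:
J(p) = 18
Z(M, E) = E + M
(Z((1 + 5) + J(6), -7) + 89)² = ((-7 + ((1 + 5) + 18)) + 89)² = ((-7 + (6 + 18)) + 89)² = ((-7 + 24) + 89)² = (17 + 89)² = 106² = 11236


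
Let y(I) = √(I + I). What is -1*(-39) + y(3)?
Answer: 39 + √6 ≈ 41.449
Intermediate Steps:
y(I) = √2*√I (y(I) = √(2*I) = √2*√I)
-1*(-39) + y(3) = -1*(-39) + √2*√3 = 39 + √6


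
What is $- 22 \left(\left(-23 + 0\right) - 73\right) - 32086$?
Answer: $-29974$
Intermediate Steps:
$- 22 \left(\left(-23 + 0\right) - 73\right) - 32086 = - 22 \left(-23 - 73\right) - 32086 = \left(-22\right) \left(-96\right) - 32086 = 2112 - 32086 = -29974$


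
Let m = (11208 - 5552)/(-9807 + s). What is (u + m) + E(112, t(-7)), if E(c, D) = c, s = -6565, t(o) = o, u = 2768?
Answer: 11786426/4093 ≈ 2879.7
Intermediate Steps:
m = -1414/4093 (m = (11208 - 5552)/(-9807 - 6565) = 5656/(-16372) = 5656*(-1/16372) = -1414/4093 ≈ -0.34547)
(u + m) + E(112, t(-7)) = (2768 - 1414/4093) + 112 = 11328010/4093 + 112 = 11786426/4093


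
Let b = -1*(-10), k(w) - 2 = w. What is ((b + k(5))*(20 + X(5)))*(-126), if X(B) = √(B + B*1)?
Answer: -42840 - 2142*√10 ≈ -49614.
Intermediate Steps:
k(w) = 2 + w
X(B) = √2*√B (X(B) = √(B + B) = √(2*B) = √2*√B)
b = 10
((b + k(5))*(20 + X(5)))*(-126) = ((10 + (2 + 5))*(20 + √2*√5))*(-126) = ((10 + 7)*(20 + √10))*(-126) = (17*(20 + √10))*(-126) = (340 + 17*√10)*(-126) = -42840 - 2142*√10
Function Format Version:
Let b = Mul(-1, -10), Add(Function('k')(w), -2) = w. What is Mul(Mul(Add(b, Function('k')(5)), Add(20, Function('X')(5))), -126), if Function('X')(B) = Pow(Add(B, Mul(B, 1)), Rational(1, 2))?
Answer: Add(-42840, Mul(-2142, Pow(10, Rational(1, 2)))) ≈ -49614.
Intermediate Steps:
Function('k')(w) = Add(2, w)
Function('X')(B) = Mul(Pow(2, Rational(1, 2)), Pow(B, Rational(1, 2))) (Function('X')(B) = Pow(Add(B, B), Rational(1, 2)) = Pow(Mul(2, B), Rational(1, 2)) = Mul(Pow(2, Rational(1, 2)), Pow(B, Rational(1, 2))))
b = 10
Mul(Mul(Add(b, Function('k')(5)), Add(20, Function('X')(5))), -126) = Mul(Mul(Add(10, Add(2, 5)), Add(20, Mul(Pow(2, Rational(1, 2)), Pow(5, Rational(1, 2))))), -126) = Mul(Mul(Add(10, 7), Add(20, Pow(10, Rational(1, 2)))), -126) = Mul(Mul(17, Add(20, Pow(10, Rational(1, 2)))), -126) = Mul(Add(340, Mul(17, Pow(10, Rational(1, 2)))), -126) = Add(-42840, Mul(-2142, Pow(10, Rational(1, 2))))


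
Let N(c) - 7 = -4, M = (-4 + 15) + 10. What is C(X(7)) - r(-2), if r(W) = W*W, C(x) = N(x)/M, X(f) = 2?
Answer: -27/7 ≈ -3.8571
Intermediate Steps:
M = 21 (M = 11 + 10 = 21)
N(c) = 3 (N(c) = 7 - 4 = 3)
C(x) = ⅐ (C(x) = 3/21 = 3*(1/21) = ⅐)
r(W) = W²
C(X(7)) - r(-2) = ⅐ - 1*(-2)² = ⅐ - 1*4 = ⅐ - 4 = -27/7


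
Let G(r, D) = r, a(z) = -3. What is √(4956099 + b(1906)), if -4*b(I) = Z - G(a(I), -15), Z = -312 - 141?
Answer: √19824846/2 ≈ 2226.3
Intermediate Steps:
Z = -453
b(I) = 225/2 (b(I) = -(-453 - 1*(-3))/4 = -(-453 + 3)/4 = -¼*(-450) = 225/2)
√(4956099 + b(1906)) = √(4956099 + 225/2) = √(9912423/2) = √19824846/2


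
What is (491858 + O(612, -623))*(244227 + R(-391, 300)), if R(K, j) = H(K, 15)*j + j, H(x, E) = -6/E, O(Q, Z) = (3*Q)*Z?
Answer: -159346031790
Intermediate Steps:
O(Q, Z) = 3*Q*Z
R(K, j) = 3*j/5 (R(K, j) = (-6/15)*j + j = (-6*1/15)*j + j = -2*j/5 + j = 3*j/5)
(491858 + O(612, -623))*(244227 + R(-391, 300)) = (491858 + 3*612*(-623))*(244227 + (⅗)*300) = (491858 - 1143828)*(244227 + 180) = -651970*244407 = -159346031790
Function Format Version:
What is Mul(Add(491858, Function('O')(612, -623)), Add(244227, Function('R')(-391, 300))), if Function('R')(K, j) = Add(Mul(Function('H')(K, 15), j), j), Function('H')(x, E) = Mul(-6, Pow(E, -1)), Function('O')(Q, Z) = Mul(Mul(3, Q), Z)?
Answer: -159346031790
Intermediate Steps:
Function('O')(Q, Z) = Mul(3, Q, Z)
Function('R')(K, j) = Mul(Rational(3, 5), j) (Function('R')(K, j) = Add(Mul(Mul(-6, Pow(15, -1)), j), j) = Add(Mul(Mul(-6, Rational(1, 15)), j), j) = Add(Mul(Rational(-2, 5), j), j) = Mul(Rational(3, 5), j))
Mul(Add(491858, Function('O')(612, -623)), Add(244227, Function('R')(-391, 300))) = Mul(Add(491858, Mul(3, 612, -623)), Add(244227, Mul(Rational(3, 5), 300))) = Mul(Add(491858, -1143828), Add(244227, 180)) = Mul(-651970, 244407) = -159346031790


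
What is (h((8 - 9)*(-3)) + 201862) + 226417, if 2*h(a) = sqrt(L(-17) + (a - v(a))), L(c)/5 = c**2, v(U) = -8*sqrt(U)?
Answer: 428279 + sqrt(362 + 2*sqrt(3)) ≈ 4.2830e+5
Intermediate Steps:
L(c) = 5*c**2
h(a) = sqrt(1445 + a + 8*sqrt(a))/2 (h(a) = sqrt(5*(-17)**2 + (a - (-8)*sqrt(a)))/2 = sqrt(5*289 + (a + 8*sqrt(a)))/2 = sqrt(1445 + (a + 8*sqrt(a)))/2 = sqrt(1445 + a + 8*sqrt(a))/2)
(h((8 - 9)*(-3)) + 201862) + 226417 = (sqrt(1445 + (8 - 9)*(-3) + 8*sqrt((8 - 9)*(-3)))/2 + 201862) + 226417 = (sqrt(1445 - 1*(-3) + 8*sqrt(-1*(-3)))/2 + 201862) + 226417 = (sqrt(1445 + 3 + 8*sqrt(3))/2 + 201862) + 226417 = (sqrt(1448 + 8*sqrt(3))/2 + 201862) + 226417 = (201862 + sqrt(1448 + 8*sqrt(3))/2) + 226417 = 428279 + sqrt(1448 + 8*sqrt(3))/2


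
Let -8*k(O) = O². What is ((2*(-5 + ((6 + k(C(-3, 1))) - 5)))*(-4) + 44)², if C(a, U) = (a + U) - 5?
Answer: 15625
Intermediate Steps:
C(a, U) = -5 + U + a (C(a, U) = (U + a) - 5 = -5 + U + a)
k(O) = -O²/8
((2*(-5 + ((6 + k(C(-3, 1))) - 5)))*(-4) + 44)² = ((2*(-5 + ((6 - (-5 + 1 - 3)²/8) - 5)))*(-4) + 44)² = ((2*(-5 + ((6 - ⅛*(-7)²) - 5)))*(-4) + 44)² = ((2*(-5 + ((6 - ⅛*49) - 5)))*(-4) + 44)² = ((2*(-5 + ((6 - 49/8) - 5)))*(-4) + 44)² = ((2*(-5 + (-⅛ - 5)))*(-4) + 44)² = ((2*(-5 - 41/8))*(-4) + 44)² = ((2*(-81/8))*(-4) + 44)² = (-81/4*(-4) + 44)² = (81 + 44)² = 125² = 15625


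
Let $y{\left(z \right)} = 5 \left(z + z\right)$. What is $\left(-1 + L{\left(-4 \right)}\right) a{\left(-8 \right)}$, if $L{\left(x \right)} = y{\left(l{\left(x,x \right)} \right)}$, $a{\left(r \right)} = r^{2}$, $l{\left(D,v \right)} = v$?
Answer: $-2624$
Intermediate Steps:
$y{\left(z \right)} = 10 z$ ($y{\left(z \right)} = 5 \cdot 2 z = 10 z$)
$L{\left(x \right)} = 10 x$
$\left(-1 + L{\left(-4 \right)}\right) a{\left(-8 \right)} = \left(-1 + 10 \left(-4\right)\right) \left(-8\right)^{2} = \left(-1 - 40\right) 64 = \left(-41\right) 64 = -2624$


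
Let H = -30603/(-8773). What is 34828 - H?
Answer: 305515441/8773 ≈ 34825.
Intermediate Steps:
H = 30603/8773 (H = -30603*(-1/8773) = 30603/8773 ≈ 3.4883)
34828 - H = 34828 - 1*30603/8773 = 34828 - 30603/8773 = 305515441/8773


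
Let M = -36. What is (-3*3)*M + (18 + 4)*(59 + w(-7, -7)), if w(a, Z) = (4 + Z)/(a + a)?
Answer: 11387/7 ≈ 1626.7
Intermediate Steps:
w(a, Z) = (4 + Z)/(2*a) (w(a, Z) = (4 + Z)/((2*a)) = (4 + Z)*(1/(2*a)) = (4 + Z)/(2*a))
(-3*3)*M + (18 + 4)*(59 + w(-7, -7)) = -3*3*(-36) + (18 + 4)*(59 + (½)*(4 - 7)/(-7)) = -9*(-36) + 22*(59 + (½)*(-⅐)*(-3)) = 324 + 22*(59 + 3/14) = 324 + 22*(829/14) = 324 + 9119/7 = 11387/7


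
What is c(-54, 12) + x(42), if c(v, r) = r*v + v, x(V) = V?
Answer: -660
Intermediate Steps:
c(v, r) = v + r*v
c(-54, 12) + x(42) = -54*(1 + 12) + 42 = -54*13 + 42 = -702 + 42 = -660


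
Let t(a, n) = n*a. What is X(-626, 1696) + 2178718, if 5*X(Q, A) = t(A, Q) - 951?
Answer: 9830943/5 ≈ 1.9662e+6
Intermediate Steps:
t(a, n) = a*n
X(Q, A) = -951/5 + A*Q/5 (X(Q, A) = (A*Q - 951)/5 = (-951 + A*Q)/5 = -951/5 + A*Q/5)
X(-626, 1696) + 2178718 = (-951/5 + (1/5)*1696*(-626)) + 2178718 = (-951/5 - 1061696/5) + 2178718 = -1062647/5 + 2178718 = 9830943/5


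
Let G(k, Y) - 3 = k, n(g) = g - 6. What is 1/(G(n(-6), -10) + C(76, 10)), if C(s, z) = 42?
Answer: 1/33 ≈ 0.030303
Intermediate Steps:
n(g) = -6 + g
G(k, Y) = 3 + k
1/(G(n(-6), -10) + C(76, 10)) = 1/((3 + (-6 - 6)) + 42) = 1/((3 - 12) + 42) = 1/(-9 + 42) = 1/33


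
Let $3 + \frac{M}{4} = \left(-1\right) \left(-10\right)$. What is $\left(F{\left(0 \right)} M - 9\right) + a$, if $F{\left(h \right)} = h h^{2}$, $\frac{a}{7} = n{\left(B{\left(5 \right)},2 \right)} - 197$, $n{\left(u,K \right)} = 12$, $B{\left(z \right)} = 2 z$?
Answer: $-1304$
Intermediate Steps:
$a = -1295$ ($a = 7 \left(12 - 197\right) = 7 \left(-185\right) = -1295$)
$F{\left(h \right)} = h^{3}$
$M = 28$ ($M = -12 + 4 \left(\left(-1\right) \left(-10\right)\right) = -12 + 4 \cdot 10 = -12 + 40 = 28$)
$\left(F{\left(0 \right)} M - 9\right) + a = \left(0^{3} \cdot 28 - 9\right) - 1295 = \left(0 \cdot 28 - 9\right) - 1295 = \left(0 - 9\right) - 1295 = -9 - 1295 = -1304$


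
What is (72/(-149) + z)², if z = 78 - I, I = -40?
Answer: 306600100/22201 ≈ 13810.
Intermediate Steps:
z = 118 (z = 78 - 1*(-40) = 78 + 40 = 118)
(72/(-149) + z)² = (72/(-149) + 118)² = (72*(-1/149) + 118)² = (-72/149 + 118)² = (17510/149)² = 306600100/22201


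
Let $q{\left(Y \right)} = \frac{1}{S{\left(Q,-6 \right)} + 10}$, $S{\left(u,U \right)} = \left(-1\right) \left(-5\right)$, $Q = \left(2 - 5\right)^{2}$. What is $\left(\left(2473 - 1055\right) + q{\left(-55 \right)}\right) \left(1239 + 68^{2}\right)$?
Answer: $\frac{124711873}{15} \approx 8.3141 \cdot 10^{6}$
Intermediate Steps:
$Q = 9$ ($Q = \left(-3\right)^{2} = 9$)
$S{\left(u,U \right)} = 5$
$q{\left(Y \right)} = \frac{1}{15}$ ($q{\left(Y \right)} = \frac{1}{5 + 10} = \frac{1}{15}$)
$\left(\left(2473 - 1055\right) + q{\left(-55 \right)}\right) \left(1239 + 68^{2}\right) = \left(\left(2473 - 1055\right) + \frac{1}{15}\right) \left(1239 + 68^{2}\right) = \left(1418 + \frac{1}{15}\right) \left(1239 + 4624\right) = \frac{21271}{15} \cdot 5863 = \frac{124711873}{15}$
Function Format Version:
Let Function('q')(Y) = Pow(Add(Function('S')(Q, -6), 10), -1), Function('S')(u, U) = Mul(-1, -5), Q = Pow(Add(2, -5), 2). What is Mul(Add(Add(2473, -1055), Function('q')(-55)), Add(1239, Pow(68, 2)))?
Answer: Rational(124711873, 15) ≈ 8.3141e+6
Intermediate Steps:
Q = 9 (Q = Pow(-3, 2) = 9)
Function('S')(u, U) = 5
Function('q')(Y) = Rational(1, 15) (Function('q')(Y) = Pow(Add(5, 10), -1) = Pow(15, -1) = Rational(1, 15))
Mul(Add(Add(2473, -1055), Function('q')(-55)), Add(1239, Pow(68, 2))) = Mul(Add(Add(2473, -1055), Rational(1, 15)), Add(1239, Pow(68, 2))) = Mul(Add(1418, Rational(1, 15)), Add(1239, 4624)) = Mul(Rational(21271, 15), 5863) = Rational(124711873, 15)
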